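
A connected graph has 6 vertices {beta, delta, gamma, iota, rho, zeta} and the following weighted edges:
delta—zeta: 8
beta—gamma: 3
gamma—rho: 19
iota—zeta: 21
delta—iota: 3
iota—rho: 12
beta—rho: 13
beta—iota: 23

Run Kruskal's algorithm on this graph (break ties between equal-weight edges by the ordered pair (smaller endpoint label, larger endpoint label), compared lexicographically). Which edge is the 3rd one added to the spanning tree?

Kruskal: consider edges lightest-first.
beta—gamma (3): add. Components now {iota} {zeta} {delta} {beta,gamma} {rho}
delta—iota (3): add. Components now {delta,iota} {zeta} {beta,gamma} {rho}
delta—zeta (8): add. Components now {delta,iota,zeta} {beta,gamma} {rho}
iota—rho (12): add. Components now {delta,iota,rho,zeta} {beta,gamma}
beta—rho (13): add. Components now {beta,delta,gamma,iota,rho,zeta}
The 3rd edge added is delta—zeta.

delta-zeta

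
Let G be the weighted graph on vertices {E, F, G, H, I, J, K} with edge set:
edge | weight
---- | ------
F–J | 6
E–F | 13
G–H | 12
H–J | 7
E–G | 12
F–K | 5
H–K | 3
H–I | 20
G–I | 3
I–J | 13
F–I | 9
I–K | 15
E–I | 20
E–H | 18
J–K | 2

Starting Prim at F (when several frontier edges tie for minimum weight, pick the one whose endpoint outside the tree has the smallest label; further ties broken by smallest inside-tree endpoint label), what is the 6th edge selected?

Prim's algorithm from F:
Step 1: cheapest edge leaving the tree is F–K (5); add K.
Step 2: cheapest edge leaving the tree is J–K (2); add J.
Step 3: cheapest edge leaving the tree is H–K (3); add H.
Step 4: cheapest edge leaving the tree is F–I (9); add I.
Step 5: cheapest edge leaving the tree is G–I (3); add G.
Step 6: cheapest edge leaving the tree is E–G (12); add E.
The 6th edge added is E–G.

E-G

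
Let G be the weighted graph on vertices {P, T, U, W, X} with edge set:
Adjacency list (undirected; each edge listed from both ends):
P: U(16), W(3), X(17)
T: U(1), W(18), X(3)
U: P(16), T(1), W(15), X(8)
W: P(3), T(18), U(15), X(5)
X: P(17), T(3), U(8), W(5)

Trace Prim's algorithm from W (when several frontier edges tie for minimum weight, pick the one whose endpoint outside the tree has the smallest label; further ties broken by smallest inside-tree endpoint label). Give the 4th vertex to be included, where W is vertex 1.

T

Prim, starting at W.
Step 1: frontier [P–W 3, W–X 5, U–W 15, T–W 18] → take P–W (3); add P.
Step 2: frontier [P–U 16, P–X 17, W–X 5, U–W 15, T–W 18] → take W–X (5); add X.
Step 3: frontier [P–U 16, U–W 15, T–W 18, T–X 3, U–X 8] → take T–X (3); add T.
Step 4: frontier [P–U 16, T–U 1, U–W 15, U–X 8] → take T–U (1); add U.
Vertex order: W, P, X, T, U. The 4th vertex is T.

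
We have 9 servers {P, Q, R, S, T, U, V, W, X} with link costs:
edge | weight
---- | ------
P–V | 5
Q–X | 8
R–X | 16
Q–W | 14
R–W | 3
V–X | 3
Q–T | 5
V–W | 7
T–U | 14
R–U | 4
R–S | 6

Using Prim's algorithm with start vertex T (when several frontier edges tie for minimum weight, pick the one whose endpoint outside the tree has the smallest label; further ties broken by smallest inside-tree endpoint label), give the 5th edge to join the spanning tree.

Prim's algorithm from T:
Step 1: cheapest edge leaving the tree is Q–T (5); add Q.
Step 2: cheapest edge leaving the tree is Q–X (8); add X.
Step 3: cheapest edge leaving the tree is V–X (3); add V.
Step 4: cheapest edge leaving the tree is P–V (5); add P.
Step 5: cheapest edge leaving the tree is V–W (7); add W.
Step 6: cheapest edge leaving the tree is R–W (3); add R.
Step 7: cheapest edge leaving the tree is R–U (4); add U.
Step 8: cheapest edge leaving the tree is R–S (6); add S.
The 5th edge added is V–W.

V-W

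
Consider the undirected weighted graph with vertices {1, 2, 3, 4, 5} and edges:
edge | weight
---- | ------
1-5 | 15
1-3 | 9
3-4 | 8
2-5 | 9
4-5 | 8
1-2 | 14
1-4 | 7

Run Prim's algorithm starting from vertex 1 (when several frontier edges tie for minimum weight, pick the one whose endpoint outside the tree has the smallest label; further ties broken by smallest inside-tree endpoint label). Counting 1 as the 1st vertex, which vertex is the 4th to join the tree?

5

Prim, starting at 1.
Step 1: frontier [1-4 7, 1-3 9, 1-2 14, 1-5 15] → take 1-4 (7); add 4.
Step 2: frontier [1-3 9, 1-2 14, 1-5 15, 3-4 8, 4-5 8] → take 3-4 (8); add 3.
Step 3: frontier [1-2 14, 1-5 15, 4-5 8] → take 4-5 (8); add 5.
Step 4: frontier [1-2 14, 2-5 9] → take 2-5 (9); add 2.
Vertex order: 1, 4, 3, 5, 2. The 4th vertex is 5.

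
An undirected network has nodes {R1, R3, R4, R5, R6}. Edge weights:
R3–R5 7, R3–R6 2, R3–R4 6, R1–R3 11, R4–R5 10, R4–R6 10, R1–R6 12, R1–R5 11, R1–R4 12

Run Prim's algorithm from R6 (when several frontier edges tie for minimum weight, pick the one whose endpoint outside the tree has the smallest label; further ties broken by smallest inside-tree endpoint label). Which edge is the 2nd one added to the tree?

R3-R4

Prim, starting at R6.
Step 1: cheapest edge leaving the tree is R3–R6 (2); add R3.
Step 2: cheapest edge leaving the tree is R3–R4 (6); add R4.
Step 3: cheapest edge leaving the tree is R3–R5 (7); add R5.
Step 4: cheapest edge leaving the tree is R1–R3 (11); add R1.
The 2nd edge added is R3–R4.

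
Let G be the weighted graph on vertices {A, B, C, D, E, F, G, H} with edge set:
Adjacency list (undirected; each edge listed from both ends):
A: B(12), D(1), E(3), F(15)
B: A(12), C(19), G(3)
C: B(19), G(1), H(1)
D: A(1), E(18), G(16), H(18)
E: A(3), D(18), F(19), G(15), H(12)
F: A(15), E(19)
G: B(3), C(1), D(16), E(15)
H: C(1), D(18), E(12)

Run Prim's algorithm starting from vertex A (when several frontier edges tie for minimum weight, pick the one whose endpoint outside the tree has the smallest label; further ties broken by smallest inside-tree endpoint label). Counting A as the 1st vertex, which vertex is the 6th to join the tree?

Prim's algorithm from A:
Step 1: frontier [A-D 1, A-E 3, A-B 12, A-F 15] → take A-D (1); add D.
Step 2: frontier [A-E 3, A-B 12, A-F 15, D-G 16, D-E 18, D-H 18] → take A-E (3); add E.
Step 3: frontier [A-B 12, A-F 15, D-G 16, D-H 18, E-H 12, E-G 15, E-F 19] → take A-B (12); add B.
Step 4: frontier [A-F 15, B-G 3, B-C 19, D-G 16, D-H 18, E-H 12, E-G 15, E-F 19] → take B-G (3); add G.
Step 5: frontier [A-F 15, B-C 19, D-H 18, E-H 12, E-F 19, C-G 1] → take C-G (1); add C.
Step 6: frontier [A-F 15, C-H 1, D-H 18, E-H 12, E-F 19] → take C-H (1); add H.
Step 7: frontier [A-F 15, E-F 19] → take A-F (15); add F.
Vertex order: A, D, E, B, G, C, H, F. The 6th vertex is C.

C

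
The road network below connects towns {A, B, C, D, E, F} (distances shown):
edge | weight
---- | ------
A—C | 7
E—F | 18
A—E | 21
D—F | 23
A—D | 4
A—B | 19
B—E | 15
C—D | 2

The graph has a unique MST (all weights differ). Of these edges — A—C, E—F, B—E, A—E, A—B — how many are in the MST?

3

Sort edges by weight, then run Kruskal:
C—D (2): add. Components now {A} {B} {C,D} {E} {F}
A—D (4): add. Components now {A,C,D} {B} {E} {F}
A—C (7): skip — A and C already connected.
B—E (15): add. Components now {A,C,D} {B,E} {F}
E—F (18): add. Components now {A,C,D} {B,E,F}
A—B (19): add. Components now {A,B,C,D,E,F}
MST edge set: {C—D, A—D, B—E, E—F, A—B}.
Of the listed edges, {E—F, B—E, A—B} are in the MST → 3.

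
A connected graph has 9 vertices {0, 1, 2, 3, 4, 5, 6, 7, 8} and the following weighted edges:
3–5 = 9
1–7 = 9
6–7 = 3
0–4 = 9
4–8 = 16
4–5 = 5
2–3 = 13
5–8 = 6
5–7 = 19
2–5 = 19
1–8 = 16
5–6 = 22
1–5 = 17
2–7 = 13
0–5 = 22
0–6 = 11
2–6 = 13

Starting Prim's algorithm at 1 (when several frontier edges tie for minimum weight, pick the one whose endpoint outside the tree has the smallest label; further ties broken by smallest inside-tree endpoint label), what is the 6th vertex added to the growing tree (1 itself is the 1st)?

Prim, starting at 1.
Step 1: cheapest edge leaving the tree is 1–7 (9); add 7.
Step 2: cheapest edge leaving the tree is 6–7 (3); add 6.
Step 3: cheapest edge leaving the tree is 0–6 (11); add 0.
Step 4: cheapest edge leaving the tree is 0–4 (9); add 4.
Step 5: cheapest edge leaving the tree is 4–5 (5); add 5.
Step 6: cheapest edge leaving the tree is 5–8 (6); add 8.
Step 7: cheapest edge leaving the tree is 3–5 (9); add 3.
Step 8: cheapest edge leaving the tree is 2–3 (13); add 2.
Vertex order: 1, 7, 6, 0, 4, 5, 8, 3, 2. The 6th vertex is 5.

5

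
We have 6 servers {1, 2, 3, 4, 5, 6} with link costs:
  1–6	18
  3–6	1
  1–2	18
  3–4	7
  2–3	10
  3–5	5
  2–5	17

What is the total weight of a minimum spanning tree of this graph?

41

Kruskal's algorithm — process edges by increasing weight (ties by edge label):
3–6 (1): add. Components now {1} {2} {3,6} {4} {5}
3–5 (5): add. Components now {1} {2} {3,5,6} {4}
3–4 (7): add. Components now {1} {2} {3,4,5,6}
2–3 (10): add. Components now {1} {2,3,4,5,6}
2–5 (17): skip — 2 and 5 already connected.
1–2 (18): add. Components now {1,2,3,4,5,6}
MST edges: 3–6, 3–5, 3–4, 2–3, 1–2; total weight 1+5+7+10+18 = 41.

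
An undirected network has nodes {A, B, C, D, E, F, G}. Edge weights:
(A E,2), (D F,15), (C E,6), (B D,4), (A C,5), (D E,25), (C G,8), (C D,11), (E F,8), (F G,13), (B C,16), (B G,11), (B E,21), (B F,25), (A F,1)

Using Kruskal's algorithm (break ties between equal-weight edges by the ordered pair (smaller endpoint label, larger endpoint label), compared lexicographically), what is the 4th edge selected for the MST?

Sort edges by weight, then run Kruskal:
A F (1): add. Components now {A,F} {B} {C} {D} {E} {G}
A E (2): add. Components now {A,E,F} {B} {C} {D} {G}
B D (4): add. Components now {A,E,F} {B,D} {C} {G}
A C (5): add. Components now {A,C,E,F} {B,D} {G}
C E (6): skip — C and E already connected.
C G (8): add. Components now {A,C,E,F,G} {B,D}
E F (8): skip — E and F already connected.
B G (11): add. Components now {A,B,C,D,E,F,G}
The 4th edge added is A C.

A-C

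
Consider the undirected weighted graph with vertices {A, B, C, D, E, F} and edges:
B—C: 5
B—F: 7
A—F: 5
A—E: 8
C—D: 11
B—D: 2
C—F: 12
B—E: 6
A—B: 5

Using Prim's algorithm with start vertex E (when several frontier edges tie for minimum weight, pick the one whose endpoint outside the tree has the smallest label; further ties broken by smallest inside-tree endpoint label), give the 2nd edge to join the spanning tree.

Grow the tree from E using Prim:
Step 1: cheapest edge leaving the tree is B—E (6); add B.
Step 2: cheapest edge leaving the tree is B—D (2); add D.
Step 3: cheapest edge leaving the tree is A—B (5); add A.
Step 4: cheapest edge leaving the tree is B—C (5); add C.
Step 5: cheapest edge leaving the tree is A—F (5); add F.
The 2nd edge added is B—D.

B-D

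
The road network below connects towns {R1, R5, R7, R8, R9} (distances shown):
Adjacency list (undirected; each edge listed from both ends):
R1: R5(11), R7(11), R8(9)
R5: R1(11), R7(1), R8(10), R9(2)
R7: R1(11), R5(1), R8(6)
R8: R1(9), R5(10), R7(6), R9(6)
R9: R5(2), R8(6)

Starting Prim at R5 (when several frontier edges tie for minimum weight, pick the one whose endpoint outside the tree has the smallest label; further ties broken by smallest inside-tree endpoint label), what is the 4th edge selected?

Prim, starting at R5.
Step 1: frontier [R5 R7 1, R5 R9 2, R5 R8 10, R1 R5 11] → take R5 R7 (1); add R7.
Step 2: frontier [R5 R9 2, R5 R8 10, R1 R5 11, R7 R8 6, R1 R7 11] → take R5 R9 (2); add R9.
Step 3: frontier [R5 R8 10, R1 R5 11, R7 R8 6, R1 R7 11, R8 R9 6] → take R7 R8 (6); add R8.
Step 4: frontier [R1 R5 11, R1 R7 11, R1 R8 9] → take R1 R8 (9); add R1.
The 4th edge added is R1 R8.

R1-R8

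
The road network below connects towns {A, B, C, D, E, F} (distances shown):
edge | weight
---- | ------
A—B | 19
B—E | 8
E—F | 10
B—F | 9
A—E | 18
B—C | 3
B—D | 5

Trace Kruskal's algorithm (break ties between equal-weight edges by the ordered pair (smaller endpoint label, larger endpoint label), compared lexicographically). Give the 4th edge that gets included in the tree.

B-F

Sort edges by weight, then run Kruskal:
B—C (3): add — endpoints in different components.
B—D (5): add — endpoints in different components.
B—E (8): add — endpoints in different components.
B—F (9): add — endpoints in different components.
E—F (10): skip — E and F already connected.
A—E (18): add — endpoints in different components.
The 4th edge added is B—F.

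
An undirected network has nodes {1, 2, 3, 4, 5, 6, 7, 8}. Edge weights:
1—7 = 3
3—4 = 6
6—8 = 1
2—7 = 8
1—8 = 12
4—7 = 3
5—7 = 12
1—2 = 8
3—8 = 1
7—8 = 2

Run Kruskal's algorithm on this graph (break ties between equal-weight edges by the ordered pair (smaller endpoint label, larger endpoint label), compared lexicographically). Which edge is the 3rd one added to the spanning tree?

Sort edges by weight, then run Kruskal:
3—8 (1): add — endpoints in different components.
6—8 (1): add — endpoints in different components.
7—8 (2): add — endpoints in different components.
1—7 (3): add — endpoints in different components.
4—7 (3): add — endpoints in different components.
3—4 (6): skip — 3 and 4 already connected.
1—2 (8): add — endpoints in different components.
2—7 (8): skip — 2 and 7 already connected.
1—8 (12): skip — 1 and 8 already connected.
5—7 (12): add — endpoints in different components.
The 3rd edge added is 7—8.

7-8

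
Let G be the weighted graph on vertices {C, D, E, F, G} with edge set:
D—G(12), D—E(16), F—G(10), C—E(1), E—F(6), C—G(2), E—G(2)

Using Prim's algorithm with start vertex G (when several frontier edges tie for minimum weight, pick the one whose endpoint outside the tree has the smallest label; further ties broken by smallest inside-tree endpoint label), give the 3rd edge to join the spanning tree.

E-F

Prim's algorithm from G:
Step 1: cheapest edge leaving the tree is C—G (2); add C.
Step 2: cheapest edge leaving the tree is C—E (1); add E.
Step 3: cheapest edge leaving the tree is E—F (6); add F.
Step 4: cheapest edge leaving the tree is D—G (12); add D.
The 3rd edge added is E—F.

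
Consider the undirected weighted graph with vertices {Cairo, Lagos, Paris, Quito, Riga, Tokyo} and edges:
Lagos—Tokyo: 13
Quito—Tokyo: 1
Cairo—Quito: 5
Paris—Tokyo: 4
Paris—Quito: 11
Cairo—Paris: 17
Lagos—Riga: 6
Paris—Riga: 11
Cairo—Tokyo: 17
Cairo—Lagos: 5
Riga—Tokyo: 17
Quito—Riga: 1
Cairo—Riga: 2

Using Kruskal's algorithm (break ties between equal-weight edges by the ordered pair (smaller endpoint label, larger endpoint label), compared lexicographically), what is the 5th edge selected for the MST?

Kruskal's algorithm — process edges by increasing weight (ties by edge label):
Quito—Riga (1): add. Components now {Quito,Riga} {Lagos} {Tokyo} {Cairo} {Paris}
Quito—Tokyo (1): add. Components now {Quito,Riga,Tokyo} {Lagos} {Cairo} {Paris}
Cairo—Riga (2): add. Components now {Cairo,Quito,Riga,Tokyo} {Lagos} {Paris}
Paris—Tokyo (4): add. Components now {Cairo,Paris,Quito,Riga,Tokyo} {Lagos}
Cairo—Lagos (5): add. Components now {Cairo,Lagos,Paris,Quito,Riga,Tokyo}
The 5th edge added is Cairo—Lagos.

Cairo-Lagos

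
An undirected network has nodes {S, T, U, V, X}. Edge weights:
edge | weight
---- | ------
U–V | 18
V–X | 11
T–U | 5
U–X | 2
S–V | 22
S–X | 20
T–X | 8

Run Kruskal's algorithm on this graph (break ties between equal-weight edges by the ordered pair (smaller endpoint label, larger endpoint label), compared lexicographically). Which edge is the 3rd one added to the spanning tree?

Kruskal's algorithm — process edges by increasing weight (ties by edge label):
U–X (2): add. Components now {V} {T} {U,X} {S}
T–U (5): add. Components now {V} {T,U,X} {S}
T–X (8): skip — T and X already connected.
V–X (11): add. Components now {T,U,V,X} {S}
U–V (18): skip — V and U already connected.
S–X (20): add. Components now {S,T,U,V,X}
The 3rd edge added is V–X.

V-X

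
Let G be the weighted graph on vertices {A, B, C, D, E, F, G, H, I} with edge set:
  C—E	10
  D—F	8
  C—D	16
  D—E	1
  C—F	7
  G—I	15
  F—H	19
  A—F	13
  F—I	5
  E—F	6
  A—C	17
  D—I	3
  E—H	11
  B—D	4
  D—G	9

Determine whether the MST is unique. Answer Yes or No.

Yes

Sort edges by weight, then run Kruskal:
D—E (1): add — endpoints in different components.
D—I (3): add — endpoints in different components.
B—D (4): add — endpoints in different components.
F—I (5): add — endpoints in different components.
E—F (6): skip — E and F already connected.
C—F (7): add — endpoints in different components.
D—F (8): skip — D and F already connected.
D—G (9): add — endpoints in different components.
C—E (10): skip — C and E already connected.
E—H (11): add — endpoints in different components.
A—F (13): add — endpoints in different components.
Every non-tree edge has weight strictly greater than the heaviest edge on the tree path between its endpoints, so the MST is unique.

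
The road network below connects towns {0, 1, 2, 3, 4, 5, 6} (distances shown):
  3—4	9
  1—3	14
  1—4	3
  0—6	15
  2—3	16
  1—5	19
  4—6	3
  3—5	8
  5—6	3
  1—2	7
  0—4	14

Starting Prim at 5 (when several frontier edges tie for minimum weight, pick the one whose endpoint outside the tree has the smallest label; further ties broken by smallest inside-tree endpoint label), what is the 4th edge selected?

Prim, starting at 5.
Step 1: frontier [5—6 3, 3—5 8, 1—5 19] → take 5—6 (3); add 6.
Step 2: frontier [3—5 8, 1—5 19, 4—6 3, 0—6 15] → take 4—6 (3); add 4.
Step 3: frontier [1—4 3, 3—4 9, 0—4 14, 3—5 8, 1—5 19, 0—6 15] → take 1—4 (3); add 1.
Step 4: frontier [1—2 7, 1—3 14, 3—4 9, 0—4 14, 3—5 8, 0—6 15] → take 1—2 (7); add 2.
Step 5: frontier [1—3 14, 2—3 16, 3—4 9, 0—4 14, 3—5 8, 0—6 15] → take 3—5 (8); add 3.
Step 6: frontier [0—4 14, 0—6 15] → take 0—4 (14); add 0.
The 4th edge added is 1—2.

1-2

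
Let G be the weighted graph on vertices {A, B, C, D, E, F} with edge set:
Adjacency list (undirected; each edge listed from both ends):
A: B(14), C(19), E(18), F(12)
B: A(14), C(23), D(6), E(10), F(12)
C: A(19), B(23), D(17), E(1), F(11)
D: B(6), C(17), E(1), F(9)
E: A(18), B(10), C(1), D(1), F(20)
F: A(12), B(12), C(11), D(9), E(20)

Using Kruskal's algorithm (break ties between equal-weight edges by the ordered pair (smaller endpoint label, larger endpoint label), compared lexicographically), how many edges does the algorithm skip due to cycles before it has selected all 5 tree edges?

Kruskal's algorithm — process edges by increasing weight (ties by edge label):
C—E (1): add — endpoints in different components.
D—E (1): add — endpoints in different components.
B—D (6): add — endpoints in different components.
D—F (9): add — endpoints in different components.
B—E (10): skip — B and E already connected.
C—F (11): skip — C and F already connected.
A—F (12): add — endpoints in different components.
Edges rejected before the tree was complete: 2.

2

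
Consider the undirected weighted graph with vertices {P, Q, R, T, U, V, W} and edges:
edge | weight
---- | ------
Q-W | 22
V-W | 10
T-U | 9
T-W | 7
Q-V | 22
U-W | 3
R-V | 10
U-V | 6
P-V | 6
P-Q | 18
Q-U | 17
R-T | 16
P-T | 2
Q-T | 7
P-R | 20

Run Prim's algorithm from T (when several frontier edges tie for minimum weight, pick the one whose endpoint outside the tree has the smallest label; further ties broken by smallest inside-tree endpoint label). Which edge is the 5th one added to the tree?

Q-T

Prim, starting at T.
Step 1: cheapest edge leaving the tree is P-T (2); add P.
Step 2: cheapest edge leaving the tree is P-V (6); add V.
Step 3: cheapest edge leaving the tree is U-V (6); add U.
Step 4: cheapest edge leaving the tree is U-W (3); add W.
Step 5: cheapest edge leaving the tree is Q-T (7); add Q.
Step 6: cheapest edge leaving the tree is R-V (10); add R.
The 5th edge added is Q-T.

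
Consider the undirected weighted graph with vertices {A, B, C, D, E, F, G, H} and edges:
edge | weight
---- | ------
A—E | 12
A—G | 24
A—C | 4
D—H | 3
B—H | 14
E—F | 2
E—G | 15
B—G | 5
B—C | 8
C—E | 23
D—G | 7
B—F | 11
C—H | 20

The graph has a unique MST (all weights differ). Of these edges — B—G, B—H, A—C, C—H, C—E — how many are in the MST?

Kruskal's algorithm — process edges by increasing weight (ties by edge label):
E—F (2): add — endpoints in different components.
D—H (3): add — endpoints in different components.
A—C (4): add — endpoints in different components.
B—G (5): add — endpoints in different components.
D—G (7): add — endpoints in different components.
B—C (8): add — endpoints in different components.
B—F (11): add — endpoints in different components.
MST edge set: {E—F, D—H, A—C, B—G, D—G, B—C, B—F}.
Of the listed edges, {B—G, A—C} are in the MST → 2.

2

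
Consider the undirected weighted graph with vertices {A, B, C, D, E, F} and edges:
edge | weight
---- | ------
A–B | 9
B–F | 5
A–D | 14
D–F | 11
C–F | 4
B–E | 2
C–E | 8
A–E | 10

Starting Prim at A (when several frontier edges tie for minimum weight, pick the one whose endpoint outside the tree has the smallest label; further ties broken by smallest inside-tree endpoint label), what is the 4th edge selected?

Prim, starting at A.
Step 1: cheapest edge leaving the tree is A–B (9); add B.
Step 2: cheapest edge leaving the tree is B–E (2); add E.
Step 3: cheapest edge leaving the tree is B–F (5); add F.
Step 4: cheapest edge leaving the tree is C–F (4); add C.
Step 5: cheapest edge leaving the tree is D–F (11); add D.
The 4th edge added is C–F.

C-F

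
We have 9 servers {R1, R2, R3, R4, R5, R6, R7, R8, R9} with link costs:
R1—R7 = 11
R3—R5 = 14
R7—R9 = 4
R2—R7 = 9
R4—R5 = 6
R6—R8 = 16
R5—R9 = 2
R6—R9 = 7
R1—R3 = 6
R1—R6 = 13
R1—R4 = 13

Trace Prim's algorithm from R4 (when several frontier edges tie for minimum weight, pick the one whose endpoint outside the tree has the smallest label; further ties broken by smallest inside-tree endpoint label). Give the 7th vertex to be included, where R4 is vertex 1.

R1

Grow the tree from R4 using Prim:
Step 1: cheapest edge leaving the tree is R4—R5 (6); add R5.
Step 2: cheapest edge leaving the tree is R5—R9 (2); add R9.
Step 3: cheapest edge leaving the tree is R7—R9 (4); add R7.
Step 4: cheapest edge leaving the tree is R6—R9 (7); add R6.
Step 5: cheapest edge leaving the tree is R2—R7 (9); add R2.
Step 6: cheapest edge leaving the tree is R1—R7 (11); add R1.
Step 7: cheapest edge leaving the tree is R1—R3 (6); add R3.
Step 8: cheapest edge leaving the tree is R6—R8 (16); add R8.
Vertex order: R4, R5, R9, R7, R6, R2, R1, R3, R8. The 7th vertex is R1.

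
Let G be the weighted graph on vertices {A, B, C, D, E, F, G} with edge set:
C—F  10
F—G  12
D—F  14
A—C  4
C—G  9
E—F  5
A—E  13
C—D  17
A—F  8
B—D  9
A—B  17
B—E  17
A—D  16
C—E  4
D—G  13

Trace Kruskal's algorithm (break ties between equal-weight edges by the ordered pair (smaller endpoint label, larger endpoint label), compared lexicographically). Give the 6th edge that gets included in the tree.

Kruskal: consider edges lightest-first.
A—C (4): add — endpoints in different components.
C—E (4): add — endpoints in different components.
E—F (5): add — endpoints in different components.
A—F (8): skip — A and F already connected.
B—D (9): add — endpoints in different components.
C—G (9): add — endpoints in different components.
C—F (10): skip — C and F already connected.
F—G (12): skip — F and G already connected.
A—E (13): skip — A and E already connected.
D—G (13): add — endpoints in different components.
The 6th edge added is D—G.

D-G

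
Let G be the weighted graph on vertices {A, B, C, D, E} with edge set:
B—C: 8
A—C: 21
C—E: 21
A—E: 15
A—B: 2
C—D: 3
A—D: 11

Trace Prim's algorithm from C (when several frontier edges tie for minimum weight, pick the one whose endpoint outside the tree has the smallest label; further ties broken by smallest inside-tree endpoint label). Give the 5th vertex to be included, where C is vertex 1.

Grow the tree from C using Prim:
Step 1: frontier [C—D 3, B—C 8, A—C 21, C—E 21] → take C—D (3); add D.
Step 2: frontier [B—C 8, A—C 21, C—E 21, A—D 11] → take B—C (8); add B.
Step 3: frontier [A—B 2, A—C 21, C—E 21, A—D 11] → take A—B (2); add A.
Step 4: frontier [A—E 15, C—E 21] → take A—E (15); add E.
Vertex order: C, D, B, A, E. The 5th vertex is E.

E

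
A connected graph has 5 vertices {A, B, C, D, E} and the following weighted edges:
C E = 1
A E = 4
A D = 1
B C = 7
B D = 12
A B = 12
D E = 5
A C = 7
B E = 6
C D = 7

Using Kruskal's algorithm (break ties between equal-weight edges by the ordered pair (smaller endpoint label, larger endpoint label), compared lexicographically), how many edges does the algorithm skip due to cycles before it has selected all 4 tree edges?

1

Sort edges by weight, then run Kruskal:
A D (1): add — endpoints in different components.
C E (1): add — endpoints in different components.
A E (4): add — endpoints in different components.
D E (5): skip — D and E already connected.
B E (6): add — endpoints in different components.
Edges rejected before the tree was complete: 1.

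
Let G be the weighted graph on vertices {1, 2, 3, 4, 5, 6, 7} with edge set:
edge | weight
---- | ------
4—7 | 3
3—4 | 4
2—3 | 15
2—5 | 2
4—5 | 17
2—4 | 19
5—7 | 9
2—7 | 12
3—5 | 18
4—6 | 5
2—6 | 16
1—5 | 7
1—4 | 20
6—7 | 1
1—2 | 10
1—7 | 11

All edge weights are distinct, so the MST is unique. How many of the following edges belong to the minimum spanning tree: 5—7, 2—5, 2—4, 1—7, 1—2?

2

Kruskal's algorithm — process edges by increasing weight (ties by edge label):
6—7 (1): add — endpoints in different components.
2—5 (2): add — endpoints in different components.
4—7 (3): add — endpoints in different components.
3—4 (4): add — endpoints in different components.
4—6 (5): skip — 4 and 6 already connected.
1—5 (7): add — endpoints in different components.
5—7 (9): add — endpoints in different components.
MST edge set: {6—7, 2—5, 4—7, 3—4, 1—5, 5—7}.
Of the listed edges, {5—7, 2—5} are in the MST → 2.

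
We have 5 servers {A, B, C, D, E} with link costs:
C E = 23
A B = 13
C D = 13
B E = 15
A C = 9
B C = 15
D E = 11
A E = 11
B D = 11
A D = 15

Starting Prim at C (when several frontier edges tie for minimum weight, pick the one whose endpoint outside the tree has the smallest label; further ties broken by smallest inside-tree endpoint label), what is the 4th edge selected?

B-D

Prim's algorithm from C:
Step 1: cheapest edge leaving the tree is A C (9); add A.
Step 2: cheapest edge leaving the tree is A E (11); add E.
Step 3: cheapest edge leaving the tree is D E (11); add D.
Step 4: cheapest edge leaving the tree is B D (11); add B.
The 4th edge added is B D.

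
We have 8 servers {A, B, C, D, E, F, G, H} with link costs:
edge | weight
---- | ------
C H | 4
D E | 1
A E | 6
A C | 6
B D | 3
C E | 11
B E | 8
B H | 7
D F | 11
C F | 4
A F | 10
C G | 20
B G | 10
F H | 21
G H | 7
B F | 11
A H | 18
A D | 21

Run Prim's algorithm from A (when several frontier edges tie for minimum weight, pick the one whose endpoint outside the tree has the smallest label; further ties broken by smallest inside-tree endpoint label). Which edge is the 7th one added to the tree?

Prim, starting at A.
Step 1: cheapest edge leaving the tree is A C (6); add C.
Step 2: cheapest edge leaving the tree is C F (4); add F.
Step 3: cheapest edge leaving the tree is C H (4); add H.
Step 4: cheapest edge leaving the tree is A E (6); add E.
Step 5: cheapest edge leaving the tree is D E (1); add D.
Step 6: cheapest edge leaving the tree is B D (3); add B.
Step 7: cheapest edge leaving the tree is G H (7); add G.
The 7th edge added is G H.

G-H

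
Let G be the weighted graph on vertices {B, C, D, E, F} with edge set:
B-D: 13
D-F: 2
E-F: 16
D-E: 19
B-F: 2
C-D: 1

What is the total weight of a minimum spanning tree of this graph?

21

Grow the tree from F using Prim:
Step 1: cheapest edge leaving the tree is B-F (2); add B.
Step 2: cheapest edge leaving the tree is D-F (2); add D.
Step 3: cheapest edge leaving the tree is C-D (1); add C.
Step 4: cheapest edge leaving the tree is E-F (16); add E.
MST edges: B-F, D-F, C-D, E-F; total weight 2+2+1+16 = 21.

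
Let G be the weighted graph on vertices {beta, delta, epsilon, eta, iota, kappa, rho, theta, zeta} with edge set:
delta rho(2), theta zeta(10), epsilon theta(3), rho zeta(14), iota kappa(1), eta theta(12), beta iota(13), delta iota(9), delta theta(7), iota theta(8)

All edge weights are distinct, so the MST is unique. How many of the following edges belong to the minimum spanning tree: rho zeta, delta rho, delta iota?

Sort edges by weight, then run Kruskal:
iota kappa (1): add — endpoints in different components.
delta rho (2): add — endpoints in different components.
epsilon theta (3): add — endpoints in different components.
delta theta (7): add — endpoints in different components.
iota theta (8): add — endpoints in different components.
delta iota (9): skip — delta and iota already connected.
theta zeta (10): add — endpoints in different components.
eta theta (12): add — endpoints in different components.
beta iota (13): add — endpoints in different components.
MST edge set: {iota kappa, delta rho, epsilon theta, delta theta, iota theta, theta zeta, eta theta, beta iota}.
Of the listed edges, {delta rho} are in the MST → 1.

1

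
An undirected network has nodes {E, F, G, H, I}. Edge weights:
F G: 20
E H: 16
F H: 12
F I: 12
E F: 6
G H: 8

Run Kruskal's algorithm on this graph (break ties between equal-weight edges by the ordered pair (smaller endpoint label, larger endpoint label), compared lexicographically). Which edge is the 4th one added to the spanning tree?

F-I

Kruskal: consider edges lightest-first.
E F (6): add. Components now {E,F} {G} {H} {I}
G H (8): add. Components now {E,F} {G,H} {I}
F H (12): add. Components now {E,F,G,H} {I}
F I (12): add. Components now {E,F,G,H,I}
The 4th edge added is F I.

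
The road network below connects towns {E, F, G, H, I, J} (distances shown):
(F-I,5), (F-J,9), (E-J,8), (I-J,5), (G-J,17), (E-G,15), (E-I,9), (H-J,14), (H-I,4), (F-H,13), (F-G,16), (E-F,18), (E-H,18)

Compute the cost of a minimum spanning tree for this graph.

37

Prim, starting at F.
Step 1: frontier [F-I 5, F-J 9, F-H 13, F-G 16, E-F 18] → take F-I (5); add I.
Step 2: frontier [F-J 9, F-H 13, F-G 16, E-F 18, H-I 4, I-J 5, E-I 9] → take H-I (4); add H.
Step 3: frontier [F-J 9, F-G 16, E-F 18, H-J 14, E-H 18, I-J 5, E-I 9] → take I-J (5); add J.
Step 4: frontier [F-G 16, E-F 18, E-H 18, E-I 9, E-J 8, G-J 17] → take E-J (8); add E.
Step 5: frontier [E-G 15, F-G 16, G-J 17] → take E-G (15); add G.
MST edges: F-I, H-I, I-J, E-J, E-G; total weight 5+4+5+8+15 = 37.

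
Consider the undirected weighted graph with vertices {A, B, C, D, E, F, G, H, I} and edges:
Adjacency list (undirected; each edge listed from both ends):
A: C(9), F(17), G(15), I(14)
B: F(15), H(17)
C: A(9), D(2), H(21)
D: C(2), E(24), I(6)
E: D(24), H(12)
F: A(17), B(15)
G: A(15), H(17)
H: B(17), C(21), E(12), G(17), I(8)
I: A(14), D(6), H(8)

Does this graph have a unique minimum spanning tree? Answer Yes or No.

No

Kruskal: consider edges lightest-first.
C-D (2): add — endpoints in different components.
D-I (6): add — endpoints in different components.
H-I (8): add — endpoints in different components.
A-C (9): add — endpoints in different components.
E-H (12): add — endpoints in different components.
A-I (14): skip — A and I already connected.
A-G (15): add — endpoints in different components.
B-F (15): add — endpoints in different components.
A-F (17): add — endpoints in different components.
Non-tree edge B-H has weight 17, equal to the heaviest edge on its tree cycle — swapping gives another MST of the same weight. Not unique.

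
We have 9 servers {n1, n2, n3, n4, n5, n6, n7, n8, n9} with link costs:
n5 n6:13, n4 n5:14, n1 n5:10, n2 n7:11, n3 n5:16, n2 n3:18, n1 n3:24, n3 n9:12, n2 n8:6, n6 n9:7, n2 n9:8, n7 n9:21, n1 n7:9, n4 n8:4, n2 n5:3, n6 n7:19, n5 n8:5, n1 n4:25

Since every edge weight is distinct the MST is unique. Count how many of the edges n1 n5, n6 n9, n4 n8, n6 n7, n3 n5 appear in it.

Kruskal: consider edges lightest-first.
n2 n5 (3): add — endpoints in different components.
n4 n8 (4): add — endpoints in different components.
n5 n8 (5): add — endpoints in different components.
n2 n8 (6): skip — n8 and n2 already connected.
n6 n9 (7): add — endpoints in different components.
n2 n9 (8): add — endpoints in different components.
n1 n7 (9): add — endpoints in different components.
n1 n5 (10): add — endpoints in different components.
n2 n7 (11): skip — n7 and n2 already connected.
n3 n9 (12): add — endpoints in different components.
MST edge set: {n2 n5, n4 n8, n5 n8, n6 n9, n2 n9, n1 n7, n1 n5, n3 n9}.
Of the listed edges, {n1 n5, n6 n9, n4 n8} are in the MST → 3.

3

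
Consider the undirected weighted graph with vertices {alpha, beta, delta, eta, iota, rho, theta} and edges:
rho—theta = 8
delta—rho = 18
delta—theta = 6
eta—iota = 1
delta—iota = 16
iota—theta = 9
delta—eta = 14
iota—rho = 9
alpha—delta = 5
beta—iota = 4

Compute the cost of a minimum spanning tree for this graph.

33

Prim, starting at delta.
Step 1: frontier [alpha—delta 5, delta—theta 6, delta—eta 14, delta—iota 16, delta—rho 18] → take alpha—delta (5); add alpha.
Step 2: frontier [delta—theta 6, delta—eta 14, delta—iota 16, delta—rho 18] → take delta—theta (6); add theta.
Step 3: frontier [delta—eta 14, delta—iota 16, delta—rho 18, rho—theta 8, iota—theta 9] → take rho—theta (8); add rho.
Step 4: frontier [delta—eta 14, delta—iota 16, iota—rho 9, iota—theta 9] → take iota—rho (9); add iota.
Step 5: frontier [delta—eta 14, eta—iota 1, beta—iota 4] → take eta—iota (1); add eta.
Step 6: frontier [beta—iota 4] → take beta—iota (4); add beta.
MST edges: alpha—delta, delta—theta, rho—theta, iota—rho, eta—iota, beta—iota; total weight 5+6+8+9+1+4 = 33.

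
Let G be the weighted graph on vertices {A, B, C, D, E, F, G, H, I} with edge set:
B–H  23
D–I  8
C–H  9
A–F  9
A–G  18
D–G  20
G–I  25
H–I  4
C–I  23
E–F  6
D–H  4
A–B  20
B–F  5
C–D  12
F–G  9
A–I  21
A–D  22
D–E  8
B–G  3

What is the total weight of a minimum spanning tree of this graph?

Sort edges by weight, then run Kruskal:
B–G (3): add — endpoints in different components.
D–H (4): add — endpoints in different components.
H–I (4): add — endpoints in different components.
B–F (5): add — endpoints in different components.
E–F (6): add — endpoints in different components.
D–E (8): add — endpoints in different components.
D–I (8): skip — D and I already connected.
A–F (9): add — endpoints in different components.
C–H (9): add — endpoints in different components.
MST edges: B–G, D–H, H–I, B–F, E–F, D–E, A–F, C–H; total weight 3+4+4+5+6+8+9+9 = 48.

48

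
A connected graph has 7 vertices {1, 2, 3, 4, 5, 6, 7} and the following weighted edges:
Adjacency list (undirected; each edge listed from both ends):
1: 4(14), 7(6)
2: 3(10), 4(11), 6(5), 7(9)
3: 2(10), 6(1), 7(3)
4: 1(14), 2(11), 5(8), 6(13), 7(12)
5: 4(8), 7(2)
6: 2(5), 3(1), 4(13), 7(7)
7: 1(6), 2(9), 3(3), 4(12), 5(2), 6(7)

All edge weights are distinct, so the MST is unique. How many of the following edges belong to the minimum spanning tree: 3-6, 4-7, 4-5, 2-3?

2

Kruskal's algorithm — process edges by increasing weight (ties by edge label):
3-6 (1): add. Components now {1} {2} {3,6} {4} {5} {7}
5-7 (2): add. Components now {1} {2} {3,6} {4} {5,7}
3-7 (3): add. Components now {1} {2} {3,5,6,7} {4}
2-6 (5): add. Components now {1} {2,3,5,6,7} {4}
1-7 (6): add. Components now {1,2,3,5,6,7} {4}
6-7 (7): skip — 6 and 7 already connected.
4-5 (8): add. Components now {1,2,3,4,5,6,7}
MST edge set: {3-6, 5-7, 3-7, 2-6, 1-7, 4-5}.
Of the listed edges, {3-6, 4-5} are in the MST → 2.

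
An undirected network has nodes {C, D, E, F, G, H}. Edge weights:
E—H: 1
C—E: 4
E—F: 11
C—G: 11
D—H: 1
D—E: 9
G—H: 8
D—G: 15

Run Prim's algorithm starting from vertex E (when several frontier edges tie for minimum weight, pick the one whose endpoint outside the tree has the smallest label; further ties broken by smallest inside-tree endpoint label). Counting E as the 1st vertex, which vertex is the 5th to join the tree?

G

Prim, starting at E.
Step 1: frontier [E—H 1, C—E 4, D—E 9, E—F 11] → take E—H (1); add H.
Step 2: frontier [C—E 4, D—E 9, E—F 11, D—H 1, G—H 8] → take D—H (1); add D.
Step 3: frontier [D—G 15, C—E 4, E—F 11, G—H 8] → take C—E (4); add C.
Step 4: frontier [C—G 11, D—G 15, E—F 11, G—H 8] → take G—H (8); add G.
Step 5: frontier [E—F 11] → take E—F (11); add F.
Vertex order: E, H, D, C, G, F. The 5th vertex is G.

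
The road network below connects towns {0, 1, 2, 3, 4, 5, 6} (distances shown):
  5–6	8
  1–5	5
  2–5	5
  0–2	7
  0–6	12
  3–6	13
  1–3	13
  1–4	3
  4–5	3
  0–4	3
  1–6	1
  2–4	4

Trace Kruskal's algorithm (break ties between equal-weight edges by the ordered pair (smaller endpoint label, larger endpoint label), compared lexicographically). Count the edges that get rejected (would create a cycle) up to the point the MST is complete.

Sort edges by weight, then run Kruskal:
1–6 (1): add — endpoints in different components.
0–4 (3): add — endpoints in different components.
1–4 (3): add — endpoints in different components.
4–5 (3): add — endpoints in different components.
2–4 (4): add — endpoints in different components.
1–5 (5): skip — 1 and 5 already connected.
2–5 (5): skip — 2 and 5 already connected.
0–2 (7): skip — 0 and 2 already connected.
5–6 (8): skip — 5 and 6 already connected.
0–6 (12): skip — 0 and 6 already connected.
1–3 (13): add — endpoints in different components.
Edges rejected before the tree was complete: 5.

5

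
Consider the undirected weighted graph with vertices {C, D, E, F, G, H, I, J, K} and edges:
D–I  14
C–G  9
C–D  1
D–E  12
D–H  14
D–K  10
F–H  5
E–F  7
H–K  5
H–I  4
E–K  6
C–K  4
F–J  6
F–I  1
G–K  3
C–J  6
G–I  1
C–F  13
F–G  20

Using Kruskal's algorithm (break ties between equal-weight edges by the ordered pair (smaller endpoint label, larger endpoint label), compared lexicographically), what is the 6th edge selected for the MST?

H-I

Kruskal: consider edges lightest-first.
C–D (1): add — endpoints in different components.
F–I (1): add — endpoints in different components.
G–I (1): add — endpoints in different components.
G–K (3): add — endpoints in different components.
C–K (4): add — endpoints in different components.
H–I (4): add — endpoints in different components.
F–H (5): skip — F and H already connected.
H–K (5): skip — H and K already connected.
C–J (6): add — endpoints in different components.
E–K (6): add — endpoints in different components.
The 6th edge added is H–I.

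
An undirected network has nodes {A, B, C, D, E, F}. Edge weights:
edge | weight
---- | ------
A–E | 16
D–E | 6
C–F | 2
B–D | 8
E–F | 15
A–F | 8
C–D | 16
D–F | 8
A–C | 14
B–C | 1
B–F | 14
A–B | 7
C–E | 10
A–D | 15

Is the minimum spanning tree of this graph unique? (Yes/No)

Kruskal: consider edges lightest-first.
B–C (1): add. Components now {A} {B,C} {D} {E} {F}
C–F (2): add. Components now {A} {B,C,F} {D} {E}
D–E (6): add. Components now {A} {B,C,F} {D,E}
A–B (7): add. Components now {A,B,C,F} {D,E}
A–F (8): skip — A and F already connected.
B–D (8): add. Components now {A,B,C,D,E,F}
Non-tree edge D–F has weight 8, equal to the heaviest edge on its tree cycle — swapping gives another MST of the same weight. Not unique.

No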